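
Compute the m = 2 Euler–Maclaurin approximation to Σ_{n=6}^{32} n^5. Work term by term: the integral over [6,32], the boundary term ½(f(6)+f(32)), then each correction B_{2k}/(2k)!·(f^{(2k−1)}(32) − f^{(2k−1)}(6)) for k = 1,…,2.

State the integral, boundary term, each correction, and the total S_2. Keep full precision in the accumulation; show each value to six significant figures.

Integral: ∫_6^32 x^5 dx = 1.78949e+08.
½[f(6) + f(32)] = ½[7776.00 + 3.35544e+07] = 1.67811e+07.
So far: 1.95730e+08.
k=1: B_{2}/(2)! × [f^{(1)}(32) − f^{(1)}(6)] = 1/12 × (5.24288e+06 − 6480.00) = 436367.
Running total after k=1: 1.96167e+08.
k=2: B_{4}/(4)! × [f^{(3)}(32) − f^{(3)}(6)] = −1/720 × (61440.0 − 2160.00) = -82.3333.

S_2 ≈ 1.96167e+08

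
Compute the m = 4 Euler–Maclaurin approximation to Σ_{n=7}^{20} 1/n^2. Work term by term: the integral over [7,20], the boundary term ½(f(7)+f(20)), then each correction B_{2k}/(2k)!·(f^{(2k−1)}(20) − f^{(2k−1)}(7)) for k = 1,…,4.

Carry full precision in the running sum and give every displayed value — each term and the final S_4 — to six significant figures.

∫_7^20 1/x^2 dx evaluates to 0.0928571.
½[f(7) + f(20)] = ½[0.0204082 + 0.00250000] = 0.0114541.
Running total after boundary: 0.104311.
Correction k=1: B_{2}/2! · (f^{(1)}(20) − f^{(1)}(7)) = 1/12 · (-0.000250000 − (-0.00583090)) = 0.000465075.
After k=1: 0.104776.
Correction k=2: B_{4}/4! · (f^{(3)}(20) − f^{(3)}(7)) = −1/720 · (-7.50000e-06 − (-0.00142798)) = -1.97288e-06.
After k=2: 0.104774.
Correction k=3: B_{6}/6! · (f^{(5)}(20) − f^{(5)}(7)) = 1/30240 · (-5.62500e-07 − (-0.000874271)) = 2.88925e-08.
After k=3: 0.104774.
Correction k=4: B_{8}/8! · (f^{(7)}(20) − f^{(7)}(7)) = −1/1209600 · (-7.87500e-08 − (-0.000999167)) = -8.25966e-10.

S_4 ≈ 0.104774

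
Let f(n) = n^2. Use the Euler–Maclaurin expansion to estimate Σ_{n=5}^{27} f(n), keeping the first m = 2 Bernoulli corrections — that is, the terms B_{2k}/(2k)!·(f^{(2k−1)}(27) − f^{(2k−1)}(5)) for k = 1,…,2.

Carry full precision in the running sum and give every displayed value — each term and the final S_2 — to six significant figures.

S_2 ≈ 6900.00

∫_5^27 x^2 dx evaluates to 6519.33.
Boundary: ½(f(5) + f(27)) = ½(25.0000 + 729.000) = 377.000.
Running total after boundary: 6896.33.
Correction k=1: B_{2}/2! · (f^{(1)}(27) − f^{(1)}(5)) = 1/12 · (54.0000 − 10.0000) = 3.66667.
Partial sum through k=1: 6900.00.
Correction k=2: B_{4}/4! · (f^{(3)}(27) − f^{(3)}(5)) = −1/720 · (0.00000 − 0.00000) = 0.00000.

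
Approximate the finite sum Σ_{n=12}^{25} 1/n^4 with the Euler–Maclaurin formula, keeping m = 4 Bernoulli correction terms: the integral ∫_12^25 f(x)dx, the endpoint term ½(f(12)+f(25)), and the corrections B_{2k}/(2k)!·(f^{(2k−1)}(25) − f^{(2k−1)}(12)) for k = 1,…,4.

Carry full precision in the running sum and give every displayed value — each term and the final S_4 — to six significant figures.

S_4 ≈ 0.000198261

The integral term ∫_12^25 1/x^4 dx = 0.000171568.
Endpoint term: (f(12) + f(25))/2 = (4.82253e-05 + 2.56000e-06)/2 = 2.53927e-05.
So far: 0.000196961.
k=1: B_{2}/(2)! × [f^{(1)}(25) − f^{(1)}(12)] = 1/12 × (-4.09600e-07 − (-1.60751e-05)) = 1.30546e-06.
Partial sum through k=1: 0.000198266.
k=2: B_{4}/(4)! × [f^{(3)}(25) − f^{(3)}(12)] = −1/720 × (-1.96608e-08 − (-3.34898e-06)) = -4.62405e-09.
Partial sum through k=2: 0.000198261.
k=3: B_{6}/(6)! × [f^{(5)}(25) − f^{(5)}(12)] = 1/30240 × (-1.76161e-09 − (-1.30238e-06)) = 4.30099e-11.
Partial sum through k=3: 0.000198261.
k=4: B_{8}/(8)! × [f^{(7)}(25) − f^{(7)}(12)] = −1/1209600 × (-2.53672e-10 − (-8.13988e-07)) = -6.72730e-13.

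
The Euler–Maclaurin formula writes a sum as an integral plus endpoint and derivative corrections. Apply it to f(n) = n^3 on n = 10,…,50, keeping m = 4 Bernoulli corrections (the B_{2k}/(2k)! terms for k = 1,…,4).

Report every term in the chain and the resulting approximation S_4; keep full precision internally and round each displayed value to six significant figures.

S_4 ≈ 1.62360e+06

Integral: ∫_10^50 x^3 dx = 1.56000e+06.
½[f(10) + f(50)] = ½[1000.00 + 125000] = 63000.0.
So far: 1.62300e+06.
k=1: B_{2}/(2)! × [f^{(1)}(50) − f^{(1)}(10)] = 1/12 × (7500.00 − 300.000) = 600.000.
Running total after k=1: 1.62360e+06.
k=2: B_{4}/(4)! × [f^{(3)}(50) − f^{(3)}(10)] = −1/720 × (6.00000 − 6.00000) = 0.00000.
Running total after k=2: 1.62360e+06.
k=3: B_{6}/(6)! × [f^{(5)}(50) − f^{(5)}(10)] = 1/30240 × (0.00000 − 0.00000) = 0.00000.
Running total after k=3: 1.62360e+06.
k=4: B_{8}/(8)! × [f^{(7)}(50) − f^{(7)}(10)] = −1/1209600 × (0.00000 − 0.00000) = 0.00000.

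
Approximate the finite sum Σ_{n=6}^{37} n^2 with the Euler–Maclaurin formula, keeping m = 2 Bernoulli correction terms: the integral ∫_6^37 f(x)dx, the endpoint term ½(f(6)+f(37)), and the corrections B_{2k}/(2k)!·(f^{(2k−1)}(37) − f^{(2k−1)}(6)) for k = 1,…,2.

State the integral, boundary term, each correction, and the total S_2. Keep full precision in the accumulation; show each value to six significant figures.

Integral: ∫_6^37 x^2 dx = 16812.3.
½[f(6) + f(37)] = ½[36.0000 + 1369.00] = 702.500.
Integral + boundary = 17514.8.
Correction k=1: B_{2}/2! · (f^{(1)}(37) − f^{(1)}(6)) = 1/12 · (74.0000 − 12.0000) = 5.16667.
Partial sum through k=1: 17520.0.
Correction k=2: B_{4}/4! · (f^{(3)}(37) − f^{(3)}(6)) = −1/720 · (0.00000 − 0.00000) = 0.00000.

S_2 ≈ 17520.0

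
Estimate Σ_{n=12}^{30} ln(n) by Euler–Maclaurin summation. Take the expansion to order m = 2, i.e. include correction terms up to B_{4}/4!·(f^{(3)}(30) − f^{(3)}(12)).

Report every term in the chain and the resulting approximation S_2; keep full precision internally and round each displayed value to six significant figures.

S_2 ≈ 57.1559

∫_12^30 ln(x) dx evaluates to 54.2170.
½[f(12) + f(30)] = ½[2.48491 + 3.40120] = 2.94305.
Running total after boundary: 57.1601.
Order-1 term: 1/12 · (0.0333333 − 0.0833333) = -0.00416667.
Running total after k=1: 57.1559.
Order-2 term: −1/720 · (7.40741e-05 − 0.00115741) = 1.50463e-06.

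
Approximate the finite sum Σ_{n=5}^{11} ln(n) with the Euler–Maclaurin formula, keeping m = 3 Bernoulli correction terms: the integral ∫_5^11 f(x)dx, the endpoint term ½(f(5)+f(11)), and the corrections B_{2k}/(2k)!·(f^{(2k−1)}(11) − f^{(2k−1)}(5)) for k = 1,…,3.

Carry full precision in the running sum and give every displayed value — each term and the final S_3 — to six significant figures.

Integral: ∫_5^11 ln(x) dx = 12.3297.
Boundary: ½(f(5) + f(11)) = ½(1.60944 + 2.39790) = 2.00367.
Running total after boundary: 14.3333.
k=1: B_{2}/(2)! × [f^{(1)}(11) − f^{(1)}(5)] = 1/12 × (0.0909091 − 0.200000) = -0.00909091.
Running total after k=1: 14.3242.
k=2: B_{4}/(4)! × [f^{(3)}(11) − f^{(3)}(5)] = −1/720 × (0.00150263 − 0.0160000) = 2.01352e-05.
Running total after k=2: 14.3243.
k=3: B_{6}/(6)! × [f^{(5)}(11) − f^{(5)}(5)] = 1/30240 × (0.000149021 − 0.00768000) = -2.49040e-07.

S_3 ≈ 14.3243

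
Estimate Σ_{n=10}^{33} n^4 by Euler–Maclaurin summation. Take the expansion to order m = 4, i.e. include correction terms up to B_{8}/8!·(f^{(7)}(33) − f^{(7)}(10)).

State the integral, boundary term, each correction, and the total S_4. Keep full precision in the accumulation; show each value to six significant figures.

S_4 ≈ 8.41668e+06

∫_10^33 x^4 dx evaluates to 7.80708e+06.
Boundary: ½(f(10) + f(33)) = ½(10000.0 + 1.18592e+06) = 597960.
Integral + boundary = 8.40504e+06.
Correction k=1: B_{2}/2! · (f^{(1)}(33) − f^{(1)}(10)) = 1/12 · (143748 − 4000.00) = 11645.7.
Partial sum through k=1: 8.41668e+06.
Correction k=2: B_{4}/4! · (f^{(3)}(33) − f^{(3)}(10)) = −1/720 · (792.000 − 240.000) = -0.766667.
Partial sum through k=2: 8.41668e+06.
Correction k=3: B_{6}/6! · (f^{(5)}(33) − f^{(5)}(10)) = 1/30240 · (0.00000 − 0.00000) = 0.00000.
Partial sum through k=3: 8.41668e+06.
Correction k=4: B_{8}/8! · (f^{(7)}(33) − f^{(7)}(10)) = −1/1209600 · (0.00000 − 0.00000) = 0.00000.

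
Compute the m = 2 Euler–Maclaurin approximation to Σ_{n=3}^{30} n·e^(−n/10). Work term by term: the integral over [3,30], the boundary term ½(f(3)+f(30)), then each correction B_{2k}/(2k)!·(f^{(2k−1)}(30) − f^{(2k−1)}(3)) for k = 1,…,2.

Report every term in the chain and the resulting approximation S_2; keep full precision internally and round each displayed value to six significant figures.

Integral: ∫_3^30 x·e^(−x/10) dx = 76.3915.
Boundary: ½(f(3) + f(30)) = ½(2.22245 + 1.49361) = 1.85803.
Integral + boundary = 78.2496.
k=1: B_{2}/(2)! × [f^{(1)}(30) − f^{(1)}(3)] = 1/12 × (-0.0995741 − 0.518573) = -0.0515122.
Partial sum through k=1: 78.1981.
k=2: B_{4}/(4)! × [f^{(3)}(30) − f^{(3)}(3)] = −1/720 × (0.00000 − 0.0200021) = 2.77807e-05.

S_2 ≈ 78.1981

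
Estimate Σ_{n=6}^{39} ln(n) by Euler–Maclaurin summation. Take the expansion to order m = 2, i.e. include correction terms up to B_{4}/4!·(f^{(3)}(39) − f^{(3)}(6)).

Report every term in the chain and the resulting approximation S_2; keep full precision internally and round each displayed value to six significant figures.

S_2 ≈ 101.844

Integral: ∫_6^39 ln(x) dx = 99.1283.
½[f(6) + f(39)] = ½[1.79176 + 3.66356] = 2.72766.
So far: 101.856.
k=1: B_{2}/(2)! × [f^{(1)}(39) − f^{(1)}(6)] = 1/12 × (0.0256410 − 0.166667) = -0.0117521.
Partial sum through k=1: 101.844.
k=2: B_{4}/(4)! × [f^{(3)}(39) − f^{(3)}(6)] = −1/720 × (3.37160e-05 − 0.00925926) = 1.28133e-05.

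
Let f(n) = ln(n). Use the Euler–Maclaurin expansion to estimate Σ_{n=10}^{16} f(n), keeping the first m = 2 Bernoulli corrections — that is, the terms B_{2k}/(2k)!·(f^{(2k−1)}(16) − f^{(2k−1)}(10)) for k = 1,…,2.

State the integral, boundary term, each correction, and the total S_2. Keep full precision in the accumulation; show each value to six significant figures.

S_2 ≈ 17.8700

The integral term ∫_10^16 ln(x) dx = 15.3356.
Boundary: ½(f(10) + f(16)) = ½(2.30259 + 2.77259) = 2.53759.
Running total after boundary: 17.8732.
Order-1 term: 1/12 · (0.0625000 − 0.100000) = -0.00312500.
Running total after k=1: 17.8700.
Order-2 term: −1/720 · (0.000488281 − 0.00200000) = 2.09961e-06.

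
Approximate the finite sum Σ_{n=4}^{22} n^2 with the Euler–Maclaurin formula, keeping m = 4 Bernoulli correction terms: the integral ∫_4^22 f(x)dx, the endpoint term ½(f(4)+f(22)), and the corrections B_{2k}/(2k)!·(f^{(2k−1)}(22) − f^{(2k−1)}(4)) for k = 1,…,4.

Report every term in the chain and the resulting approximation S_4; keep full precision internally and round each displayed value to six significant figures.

S_4 ≈ 3781.00

Integral: ∫_4^22 x^2 dx = 3528.00.
½[f(4) + f(22)] = ½[16.0000 + 484.000] = 250.000.
Integral + boundary = 3778.00.
k=1: B_{2}/(2)! × [f^{(1)}(22) − f^{(1)}(4)] = 1/12 × (44.0000 − 8.00000) = 3.00000.
Running total after k=1: 3781.00.
k=2: B_{4}/(4)! × [f^{(3)}(22) − f^{(3)}(4)] = −1/720 × (0.00000 − 0.00000) = 0.00000.
Running total after k=2: 3781.00.
k=3: B_{6}/(6)! × [f^{(5)}(22) − f^{(5)}(4)] = 1/30240 × (0.00000 − 0.00000) = 0.00000.
Running total after k=3: 3781.00.
k=4: B_{8}/(8)! × [f^{(7)}(22) − f^{(7)}(4)] = −1/1209600 × (0.00000 − 0.00000) = 0.00000.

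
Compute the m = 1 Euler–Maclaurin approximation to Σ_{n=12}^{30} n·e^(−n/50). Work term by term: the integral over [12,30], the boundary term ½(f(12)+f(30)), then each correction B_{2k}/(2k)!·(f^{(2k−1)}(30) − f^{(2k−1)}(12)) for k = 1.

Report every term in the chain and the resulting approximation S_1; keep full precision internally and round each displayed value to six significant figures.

S_1 ≈ 256.220

Integral: ∫_12^30 x·e^(−x/50) dx = 243.300.
Boundary: ½(f(12) + f(30)) = ½(9.43953 + 16.4643) = 12.9519.
Integral + boundary = 256.252.
Correction k=1: B_{2}/2! · (f^{(1)}(30) − f^{(1)}(12)) = 1/12 · (0.219525 − 0.597837) = -0.0315260.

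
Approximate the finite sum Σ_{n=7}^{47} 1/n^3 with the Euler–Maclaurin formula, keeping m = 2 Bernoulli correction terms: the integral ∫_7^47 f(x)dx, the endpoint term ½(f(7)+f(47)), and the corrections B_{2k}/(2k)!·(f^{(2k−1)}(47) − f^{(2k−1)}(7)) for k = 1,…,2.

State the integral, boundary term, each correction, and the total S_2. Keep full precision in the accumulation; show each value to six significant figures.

S_2 ≈ 0.0115436

The integral term ∫_7^47 1/x^3 dx = 0.00997773.
Boundary: ½(f(7) + f(47)) = ½(0.00291545 + 9.63178e-06) = 0.00146254.
Integral + boundary = 0.0114403.
k=1: B_{2}/(2)! × [f^{(1)}(47) − f^{(1)}(7)] = 1/12 × (-6.14794e-07 − (-0.00124948)) = 0.000104072.
Partial sum through k=1: 0.0115443.
k=2: B_{4}/(4)! × [f^{(3)}(47) − f^{(3)}(7)] = −1/720 × (-5.56627e-09 − (-0.000509992)) = -7.08314e-07.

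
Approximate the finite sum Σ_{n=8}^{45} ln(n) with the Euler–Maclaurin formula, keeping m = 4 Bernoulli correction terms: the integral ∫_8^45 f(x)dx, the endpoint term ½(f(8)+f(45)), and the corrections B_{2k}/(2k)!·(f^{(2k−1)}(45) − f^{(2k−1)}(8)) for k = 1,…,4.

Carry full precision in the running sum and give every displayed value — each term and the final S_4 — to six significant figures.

S_4 ≈ 120.599

The integral term ∫_8^45 ln(x) dx = 117.664.
Endpoint term: (f(8) + f(45))/2 = (2.07944 + 3.80666)/2 = 2.94305.
So far: 120.607.
Order-1 term: 1/12 · (0.0222222 − 0.125000) = -0.00856481.
Running total after k=1: 120.599.
Order-2 term: −1/720 · (2.19479e-05 − 0.00390625) = 5.39486e-06.
Running total after k=2: 120.599.
Order-3 term: 1/30240 · (1.30061e-07 − 0.000732422) = -2.42160e-08.
Running total after k=3: 120.599.
Order-4 term: −1/1209600 · (1.92684e-09 − 0.000343323) = 2.83830e-10.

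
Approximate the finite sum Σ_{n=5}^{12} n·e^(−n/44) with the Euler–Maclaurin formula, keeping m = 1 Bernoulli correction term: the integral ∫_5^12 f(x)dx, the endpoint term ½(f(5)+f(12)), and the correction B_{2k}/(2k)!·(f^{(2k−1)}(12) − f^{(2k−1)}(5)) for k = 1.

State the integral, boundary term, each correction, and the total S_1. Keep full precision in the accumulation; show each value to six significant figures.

S_1 ≈ 55.3431

∫_5^12 x·e^(−x/44) dx evaluates to 48.5637.
Boundary: ½(f(5) + f(12)) = ½(4.46291 + 9.13560) = 6.79926.
Integral + boundary = 55.3629.
Order-1 term: 1/12 · (0.553673 − 0.791153) = -0.0197900.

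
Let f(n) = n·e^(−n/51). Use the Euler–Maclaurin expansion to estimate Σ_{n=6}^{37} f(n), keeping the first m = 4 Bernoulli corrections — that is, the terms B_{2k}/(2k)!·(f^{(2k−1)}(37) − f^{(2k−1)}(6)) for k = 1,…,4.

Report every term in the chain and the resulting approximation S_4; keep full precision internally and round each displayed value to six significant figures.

∫_6^37 x·e^(−x/51) dx evaluates to 411.768.
½[f(6) + f(37)] = ½[5.33406 + 17.9112] = 11.6226.
Running total after boundary: 423.391.
Correction k=1: B_{2}/2! · (f^{(1)}(37) − f^{(1)}(6)) = 1/12 · (0.132887 − 0.784420) = -0.0542945.
Running total after k=1: 423.336.
Correction k=2: B_{4}/4! · (f^{(3)}(37) − f^{(3)}(6)) = −1/720 · (0.000423322 − 0.000985175) = 7.80351e-07.
Running total after k=2: 423.336.
Correction k=3: B_{6}/6! · (f^{(5)}(37) − f^{(5)}(6)) = 1/30240 · (3.05865e-07 − 6.41586e-07) = -1.11019e-11.
Running total after k=3: 423.336.
Correction k=4: B_{8}/8! · (f^{(7)}(37) − f^{(7)}(6)) = −1/1209600 · (1.72617e-10 − 3.47714e-10) = 1.44757e-16.

S_4 ≈ 423.336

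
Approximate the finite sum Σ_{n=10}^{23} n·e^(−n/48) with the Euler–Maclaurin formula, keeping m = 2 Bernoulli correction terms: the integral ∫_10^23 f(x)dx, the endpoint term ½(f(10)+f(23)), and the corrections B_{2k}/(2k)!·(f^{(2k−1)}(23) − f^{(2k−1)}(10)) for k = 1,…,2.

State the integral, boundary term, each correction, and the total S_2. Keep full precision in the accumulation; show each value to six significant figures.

S_2 ≈ 161.014

∫_10^23 x·e^(−x/48) dx evaluates to 149.859.
½[f(10) + f(23)] = ½[8.11936 + 14.2439] = 11.1816.
So far: 161.041.
k=1: B_{2}/(2)! × [f^{(1)}(23) − f^{(1)}(10)] = 1/12 × (0.322552 − 0.642783) = -0.0266859.
After k=1: 161.014.
k=2: B_{4}/(4)! × [f^{(3)}(23) − f^{(3)}(10)] = −1/720 × (0.000677583 − 0.000983792) = 4.25290e-07.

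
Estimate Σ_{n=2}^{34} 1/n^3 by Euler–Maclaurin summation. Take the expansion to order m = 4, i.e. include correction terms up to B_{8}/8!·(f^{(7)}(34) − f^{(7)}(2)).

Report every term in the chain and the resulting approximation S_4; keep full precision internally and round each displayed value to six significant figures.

S_4 ≈ 0.201582

∫_2^34 1/x^3 dx evaluates to 0.124567.
Endpoint term: (f(2) + f(34))/2 = (0.125000 + 2.54427e-05)/2 = 0.0625127.
So far: 0.187080.
Order-1 term: 1/12 · (-2.24494e-06 − (-0.187500)) = 0.0156248.
Partial sum through k=1: 0.202705.
Order-2 term: −1/720 · (-3.88399e-08 − (-0.937500)) = -0.00130208.
Partial sum through k=2: 0.201403.
Order-3 term: 1/30240 · (-1.41114e-09 − (-9.84375)) = 0.000325521.
Partial sum through k=3: 0.201728.
Order-4 term: −1/1209600 · (-8.78909e-11 − (-177.188)) = -0.000146484.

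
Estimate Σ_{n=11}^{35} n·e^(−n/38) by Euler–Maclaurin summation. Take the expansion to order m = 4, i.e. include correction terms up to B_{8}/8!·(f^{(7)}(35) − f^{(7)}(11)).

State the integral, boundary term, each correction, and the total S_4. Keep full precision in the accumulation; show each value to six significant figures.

S_4 ≈ 300.714

∫_11^35 x·e^(−x/38) dx evaluates to 289.671.
Endpoint term: (f(11) + f(35))/2 = (8.23523 + 13.9335)/2 = 11.0844.
Running total after boundary: 300.756.
Correction k=1: B_{2}/2! · (f^{(1)}(35) − f^{(1)}(11)) = 1/12 · (0.0314289 − 0.531941) = -0.0417093.
After k=1: 300.714.
Correction k=2: B_{4}/4! · (f^{(3)}(35) − f^{(3)}(11)) = −1/720 · (0.000573150 − 0.00140530) = 1.15577e-06.
After k=2: 300.714.
Correction k=3: B_{6}/6! · (f^{(5)}(35) − f^{(5)}(11)) = 1/30240 · (7.78764e-07 − 1.69129e-06) = -3.01762e-11.
After k=3: 300.714.
Correction k=4: B_{8}/8! · (f^{(7)}(35) − f^{(7)}(11)) = −1/1209600 · (8.03746e-10 − 1.66855e-09) = 7.14947e-16.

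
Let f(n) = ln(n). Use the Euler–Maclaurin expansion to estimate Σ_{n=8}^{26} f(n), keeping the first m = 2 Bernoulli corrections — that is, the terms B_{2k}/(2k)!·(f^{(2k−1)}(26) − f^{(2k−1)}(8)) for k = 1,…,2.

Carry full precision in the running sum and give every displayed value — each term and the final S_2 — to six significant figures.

S_2 ≈ 52.7365

The integral term ∫_8^26 ln(x) dx = 50.0750.
½[f(8) + f(26)] = ½[2.07944 + 3.25810] = 2.66877.
Integral + boundary = 52.7437.
Order-1 term: 1/12 · (0.0384615 − 0.125000) = -0.00721154.
Partial sum through k=1: 52.7365.
Order-2 term: −1/720 · (0.000113792 − 0.00390625) = 5.26730e-06.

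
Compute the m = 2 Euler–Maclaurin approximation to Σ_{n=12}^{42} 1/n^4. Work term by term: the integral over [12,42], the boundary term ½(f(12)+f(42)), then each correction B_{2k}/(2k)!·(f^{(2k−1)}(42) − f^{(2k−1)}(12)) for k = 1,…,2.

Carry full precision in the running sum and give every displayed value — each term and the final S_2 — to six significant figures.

Integral: ∫_12^42 1/x^4 dx = 0.000188402.
½[f(12) + f(42)] = ½[4.82253e-05 + 3.21368e-07] = 2.42733e-05.
So far: 0.000212675.
Correction k=1: B_{2}/2! · (f^{(1)}(42) − f^{(1)}(12)) = 1/12 · (-3.06065e-08 − (-1.60751e-05)) = 1.33704e-06.
After k=1: 0.000214012.
Correction k=2: B_{4}/4! · (f^{(3)}(42) − f^{(3)}(12)) = −1/720 · (-5.20519e-10 − (-3.34898e-06)) = -4.65064e-09.

S_2 ≈ 0.000214008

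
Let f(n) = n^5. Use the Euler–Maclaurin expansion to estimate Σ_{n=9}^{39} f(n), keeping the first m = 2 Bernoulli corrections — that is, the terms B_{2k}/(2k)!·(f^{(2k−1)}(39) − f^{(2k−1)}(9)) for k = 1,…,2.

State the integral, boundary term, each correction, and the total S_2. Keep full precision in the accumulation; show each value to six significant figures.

S_2 ≈ 6.32471e+08

Integral: ∫_9^39 x^5 dx = 5.86369e+08.
Boundary: ½(f(9) + f(39)) = ½(59049.0 + 9.02242e+07) = 4.51416e+07.
Running total after boundary: 6.31510e+08.
Order-1 term: 1/12 · (1.15672e+07 − 32805.0) = 961200.
After k=1: 6.32472e+08.
Order-2 term: −1/720 · (91260.0 − 4860.00) = -120.000.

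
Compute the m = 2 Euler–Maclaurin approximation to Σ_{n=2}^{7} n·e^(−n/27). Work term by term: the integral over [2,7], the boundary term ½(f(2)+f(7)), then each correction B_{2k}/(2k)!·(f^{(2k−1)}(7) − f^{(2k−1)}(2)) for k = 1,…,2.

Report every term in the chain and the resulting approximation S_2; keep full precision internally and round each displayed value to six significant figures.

∫_2^7 x·e^(−x/27) dx evaluates to 18.7462.
Boundary: ½(f(2) + f(7)) = ½(1.85721 + 5.40136) = 3.62928.
Running total after boundary: 22.3755.
Order-1 term: 1/12 · (0.571573 − 0.859818) = -0.0240204.
Partial sum through k=1: 22.3515.
Order-2 term: −1/720 · (0.00290099 − 0.00372706) = 1.14732e-06.

S_2 ≈ 22.3515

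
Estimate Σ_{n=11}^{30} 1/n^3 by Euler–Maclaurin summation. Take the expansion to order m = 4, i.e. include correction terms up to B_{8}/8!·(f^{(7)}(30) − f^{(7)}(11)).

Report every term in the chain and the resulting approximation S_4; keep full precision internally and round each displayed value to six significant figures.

Integral: ∫_11^30 1/x^3 dx = 0.00357668.
Boundary: ½(f(11) + f(30)) = ½(0.000751315 + 3.70370e-05) = 0.000394176.
Integral + boundary = 0.00397085.
Order-1 term: 1/12 · (-3.70370e-06 − (-0.000204904)) = 1.67667e-05.
Running total after k=1: 0.00398762.
Order-2 term: −1/720 · (-8.23045e-08 − (-3.38684e-05)) = -4.69252e-08.
Running total after k=2: 0.00398757.
Order-3 term: 1/30240 · (-3.84088e-09 − (-1.17560e-05)) = 3.88629e-10.
Running total after k=3: 0.00398757.
Order-4 term: −1/1209600 · (-3.07270e-10 − (-6.99530e-06)) = -5.78290e-12.

S_4 ≈ 0.00398757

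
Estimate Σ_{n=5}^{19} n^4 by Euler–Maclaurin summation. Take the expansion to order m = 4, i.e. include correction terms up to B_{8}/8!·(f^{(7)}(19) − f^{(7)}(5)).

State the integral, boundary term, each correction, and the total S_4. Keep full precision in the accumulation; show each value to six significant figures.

S_4 ≈ 562312

The integral term ∫_5^19 x^4 dx = 494595.
½[f(5) + f(19)] = ½[625.000 + 130321] = 65473.0.
Integral + boundary = 560068.
Order-1 term: 1/12 · (27436.0 − 500.000) = 2244.67.
Running total after k=1: 562312.
Order-2 term: −1/720 · (456.000 − 120.000) = -0.466667.
Running total after k=2: 562312.
Order-3 term: 1/30240 · (0.00000 − 0.00000) = 0.00000.
Running total after k=3: 562312.
Order-4 term: −1/1209600 · (0.00000 − 0.00000) = 0.00000.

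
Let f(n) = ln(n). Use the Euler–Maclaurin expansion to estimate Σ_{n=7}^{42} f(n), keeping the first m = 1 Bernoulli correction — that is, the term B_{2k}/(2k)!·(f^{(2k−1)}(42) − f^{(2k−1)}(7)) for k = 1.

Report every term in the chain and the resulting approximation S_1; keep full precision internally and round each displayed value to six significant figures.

S_1 ≈ 111.193

Integral: ∫_7^42 ln(x) dx = 108.361.
Endpoint term: (f(7) + f(42))/2 = (1.94591 + 3.73767)/2 = 2.84179.
Integral + boundary = 111.203.
k=1: B_{2}/(2)! × [f^{(1)}(42) − f^{(1)}(7)] = 1/12 × (0.0238095 − 0.142857) = -0.00992063.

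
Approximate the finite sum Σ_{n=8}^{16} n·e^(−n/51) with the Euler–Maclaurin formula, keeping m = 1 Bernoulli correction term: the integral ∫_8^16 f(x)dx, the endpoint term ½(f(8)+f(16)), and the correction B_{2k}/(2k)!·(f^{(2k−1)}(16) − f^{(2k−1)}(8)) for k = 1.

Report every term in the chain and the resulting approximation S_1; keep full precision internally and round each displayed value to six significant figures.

∫_8^16 x·e^(−x/51) dx evaluates to 75.2887.
½[f(8) + f(16)] = ½[6.83857 + 11.6915] = 9.26504.
Integral + boundary = 84.5537.
k=1: B_{2}/(2)! × [f^{(1)}(16) − f^{(1)}(8)] = 1/12 × (0.501474 − 0.720732) = -0.0182715.

S_1 ≈ 84.5355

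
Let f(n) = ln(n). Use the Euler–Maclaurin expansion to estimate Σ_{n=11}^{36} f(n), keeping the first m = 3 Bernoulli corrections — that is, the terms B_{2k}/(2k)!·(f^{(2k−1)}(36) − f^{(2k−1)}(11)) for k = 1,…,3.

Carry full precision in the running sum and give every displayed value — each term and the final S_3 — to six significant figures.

∫_11^36 ln(x) dx evaluates to 77.6298.
½[f(11) + f(36)] = ½[2.39790 + 3.58352] = 2.99071.
Integral + boundary = 80.6205.
Correction k=1: B_{2}/2! · (f^{(1)}(36) − f^{(1)}(11)) = 1/12 · (0.0277778 − 0.0909091) = -0.00526094.
After k=1: 80.6153.
Correction k=2: B_{4}/4! · (f^{(3)}(36) − f^{(3)}(11)) = −1/720 · (4.28669e-05 − 0.00150263) = 2.02745e-06.
After k=2: 80.6153.
Correction k=3: B_{6}/6! · (f^{(5)}(36) − f^{(5)}(11)) = 1/30240 · (3.96916e-07 − 0.000149021) = -4.91482e-09.

S_3 ≈ 80.6153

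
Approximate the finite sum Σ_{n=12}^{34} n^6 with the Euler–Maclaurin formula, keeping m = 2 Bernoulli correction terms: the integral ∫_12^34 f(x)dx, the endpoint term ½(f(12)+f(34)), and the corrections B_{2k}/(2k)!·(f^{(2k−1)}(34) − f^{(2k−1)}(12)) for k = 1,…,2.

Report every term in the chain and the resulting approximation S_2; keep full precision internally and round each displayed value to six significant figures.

Integral: ∫_12^34 x^6 dx = 7.49822e+09.
Endpoint term: (f(12) + f(34))/2 = (2.98598e+06 + 1.54480e+09)/2 = 7.73895e+08.
Running total after boundary: 8.27211e+09.
k=1: B_{2}/(2)! × [f^{(1)}(34) − f^{(1)}(12)] = 1/12 × (2.72613e+08 − 1.49299e+06) = 2.25933e+07.
Running total after k=1: 8.29471e+09.
k=2: B_{4}/(4)! × [f^{(3)}(34) − f^{(3)}(12)] = −1/720 × (4.71648e+06 − 207360) = -6262.67.

S_2 ≈ 8.29470e+09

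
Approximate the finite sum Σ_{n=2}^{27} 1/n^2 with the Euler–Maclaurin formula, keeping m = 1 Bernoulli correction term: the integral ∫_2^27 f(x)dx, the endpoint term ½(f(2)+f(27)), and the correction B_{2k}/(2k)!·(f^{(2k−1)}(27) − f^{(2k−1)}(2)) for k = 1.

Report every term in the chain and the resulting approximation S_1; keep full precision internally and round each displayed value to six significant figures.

S_1 ≈ 0.609474

∫_2^27 1/x^2 dx evaluates to 0.462963.
Boundary: ½(f(2) + f(27)) = ½(0.250000 + 0.00137174) = 0.125686.
Running total after boundary: 0.588649.
Correction k=1: B_{2}/2! · (f^{(1)}(27) − f^{(1)}(2)) = 1/12 · (-0.000101611 − (-0.250000)) = 0.0208249.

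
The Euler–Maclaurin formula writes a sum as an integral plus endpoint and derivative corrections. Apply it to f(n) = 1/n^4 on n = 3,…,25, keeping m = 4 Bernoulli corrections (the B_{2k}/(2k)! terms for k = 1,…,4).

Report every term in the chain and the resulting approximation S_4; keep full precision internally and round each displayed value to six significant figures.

∫_3^25 1/x^4 dx evaluates to 0.0123243.
Boundary: ½(f(3) + f(25)) = ½(0.0123457 + 2.56000e-06) = 0.00617412.
Integral + boundary = 0.0184985.
k=1: B_{2}/(2)! × [f^{(1)}(25) − f^{(1)}(3)] = 1/12 × (-4.09600e-07 − (-0.0164609)) = 0.00137171.
After k=1: 0.0198702.
k=2: B_{4}/(4)! × [f^{(3)}(25) − f^{(3)}(3)] = −1/720 × (-1.96608e-08 − (-0.0548697)) = -7.62079e-05.
After k=2: 0.0197940.
k=3: B_{6}/(6)! × [f^{(5)}(25) − f^{(5)}(3)] = 1/30240 × (-1.76161e-09 − (-0.341411)) = 1.12901e-05.
After k=3: 0.0198053.
k=4: B_{8}/(8)! × [f^{(7)}(25) − f^{(7)}(3)] = −1/1209600 × (-2.53672e-10 − (-3.41411)) = -2.82251e-06.

S_4 ≈ 0.0198024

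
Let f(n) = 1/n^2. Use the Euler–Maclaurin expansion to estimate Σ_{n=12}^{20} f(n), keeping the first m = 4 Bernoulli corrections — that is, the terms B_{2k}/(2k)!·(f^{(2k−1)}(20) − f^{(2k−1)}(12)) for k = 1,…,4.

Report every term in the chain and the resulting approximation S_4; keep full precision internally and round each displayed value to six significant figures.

S_4 ≈ 0.0381310

∫_12^20 1/x^2 dx evaluates to 0.0333333.
½[f(12) + f(20)] = ½[0.00694444 + 0.00250000] = 0.00472222.
Integral + boundary = 0.0380556.
Order-1 term: 1/12 · (-0.000250000 − (-0.00115741)) = 7.56173e-05.
After k=1: 0.0381312.
Order-2 term: −1/720 · (-7.50000e-06 − (-9.64506e-05)) = -1.23543e-07.
After k=2: 0.0381310.
Order-3 term: 1/30240 · (-5.62500e-07 − (-2.00939e-05)) = 6.45879e-10.
After k=3: 0.0381310.
Order-4 term: −1/1209600 · (-7.87500e-08 − (-7.81429e-06)) = -6.39512e-12.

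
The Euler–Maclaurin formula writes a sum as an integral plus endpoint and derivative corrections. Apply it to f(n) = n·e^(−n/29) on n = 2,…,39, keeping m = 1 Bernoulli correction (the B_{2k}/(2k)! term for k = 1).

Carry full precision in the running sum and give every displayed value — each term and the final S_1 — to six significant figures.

∫_2^39 x·e^(−x/29) dx evaluates to 325.217.
½[f(2) + f(39)] = ½[1.86672 + 10.1628] = 6.01476.
Running total after boundary: 331.231.
Correction k=1: B_{2}/2! · (f^{(1)}(39) − f^{(1)}(2)) = 1/12 · (-0.0898568 − 0.868989) = -0.0799038.

S_1 ≈ 331.152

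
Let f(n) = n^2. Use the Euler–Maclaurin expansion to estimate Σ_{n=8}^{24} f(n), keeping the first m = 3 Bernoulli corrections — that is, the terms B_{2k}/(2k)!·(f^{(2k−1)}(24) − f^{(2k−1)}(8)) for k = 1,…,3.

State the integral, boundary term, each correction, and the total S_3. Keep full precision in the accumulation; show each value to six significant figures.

The integral term ∫_8^24 x^2 dx = 4437.33.
Boundary: ½(f(8) + f(24)) = ½(64.0000 + 576.000) = 320.000.
So far: 4757.33.
k=1: B_{2}/(2)! × [f^{(1)}(24) − f^{(1)}(8)] = 1/12 × (48.0000 − 16.0000) = 2.66667.
Running total after k=1: 4760.00.
k=2: B_{4}/(4)! × [f^{(3)}(24) − f^{(3)}(8)] = −1/720 × (0.00000 − 0.00000) = 0.00000.
Running total after k=2: 4760.00.
k=3: B_{6}/(6)! × [f^{(5)}(24) − f^{(5)}(8)] = 1/30240 × (0.00000 − 0.00000) = 0.00000.

S_3 ≈ 4760.00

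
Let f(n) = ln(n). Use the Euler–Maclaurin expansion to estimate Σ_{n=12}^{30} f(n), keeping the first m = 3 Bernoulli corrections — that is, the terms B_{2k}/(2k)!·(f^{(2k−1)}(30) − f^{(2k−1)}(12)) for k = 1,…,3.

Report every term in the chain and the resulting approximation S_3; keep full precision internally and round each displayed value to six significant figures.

S_3 ≈ 57.1559

Integral: ∫_12^30 ln(x) dx = 54.2170.
½[f(12) + f(30)] = ½[2.48491 + 3.40120] = 2.94305.
Integral + boundary = 57.1601.
Correction k=1: B_{2}/2! · (f^{(1)}(30) − f^{(1)}(12)) = 1/12 · (0.0333333 − 0.0833333) = -0.00416667.
Running total after k=1: 57.1559.
Correction k=2: B_{4}/4! · (f^{(3)}(30) − f^{(3)}(12)) = −1/720 · (7.40741e-05 − 0.00115741) = 1.50463e-06.
Running total after k=2: 57.1559.
Correction k=3: B_{6}/6! · (f^{(5)}(30) − f^{(5)}(12)) = 1/30240 · (9.87654e-07 − 9.64506e-05) = -3.15684e-09.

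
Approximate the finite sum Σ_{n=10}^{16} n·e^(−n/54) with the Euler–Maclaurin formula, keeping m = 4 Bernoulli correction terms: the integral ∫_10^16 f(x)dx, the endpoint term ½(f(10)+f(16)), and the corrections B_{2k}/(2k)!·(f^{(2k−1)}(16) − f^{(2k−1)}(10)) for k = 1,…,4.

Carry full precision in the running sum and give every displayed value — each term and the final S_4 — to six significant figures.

S_4 ≈ 71.1715

∫_10^16 x·e^(−x/54) dx evaluates to 61.0810.
Endpoint term: (f(10) + f(16))/2 = (8.30950 + 11.8971)/2 = 10.1033.
Running total after boundary: 71.1843.
k=1: B_{2}/(2)! × [f^{(1)}(16) − f^{(1)}(10)] = 1/12 × (0.523251 − 0.677071) = -0.0128183.
Partial sum through k=1: 71.1715.
k=2: B_{4}/(4)! × [f^{(3)}(16) − f^{(3)}(10)] = −1/720 × (0.000689432 − 0.000802116) = 1.56505e-07.
Partial sum through k=2: 71.1715.
k=3: B_{6}/(6)! × [f^{(5)}(16) − f^{(5)}(10)] = 1/30240 × (4.11325e-07 − 4.70522e-07) = -1.95756e-12.
Partial sum through k=3: 71.1715.
k=4: B_{8}/(8)! × [f^{(7)}(16) − f^{(7)}(10)] = −1/1209600 × (2.01035e-10 − 2.28384e-10) = 2.26101e-17.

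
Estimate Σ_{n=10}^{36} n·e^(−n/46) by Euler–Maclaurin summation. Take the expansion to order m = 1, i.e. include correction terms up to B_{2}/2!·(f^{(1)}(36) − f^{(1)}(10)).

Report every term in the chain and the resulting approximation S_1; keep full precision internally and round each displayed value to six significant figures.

S_1 ≈ 360.294

The integral term ∫_10^36 x·e^(−x/46) dx = 348.086.
½[f(10) + f(36)] = ½[8.04615 + 16.4596] = 12.2529.
So far: 360.339.
k=1: B_{2}/(2)! × [f^{(1)}(36) − f^{(1)}(10)] = 1/12 × (0.0993939 − 0.629699) = -0.0441921.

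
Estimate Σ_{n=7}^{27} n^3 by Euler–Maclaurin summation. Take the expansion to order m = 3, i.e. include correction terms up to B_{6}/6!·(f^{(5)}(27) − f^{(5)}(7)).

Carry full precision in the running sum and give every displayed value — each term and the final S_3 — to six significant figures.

S_3 ≈ 142443

∫_7^27 x^3 dx evaluates to 132260.
Boundary: ½(f(7) + f(27)) = ½(343.000 + 19683.0) = 10013.0.
So far: 142273.
Correction k=1: B_{2}/2! · (f^{(1)}(27) − f^{(1)}(7)) = 1/12 · (2187.00 − 147.000) = 170.000.
Partial sum through k=1: 142443.
Correction k=2: B_{4}/4! · (f^{(3)}(27) − f^{(3)}(7)) = −1/720 · (6.00000 − 6.00000) = 0.00000.
Partial sum through k=2: 142443.
Correction k=3: B_{6}/6! · (f^{(5)}(27) − f^{(5)}(7)) = 1/30240 · (0.00000 − 0.00000) = 0.00000.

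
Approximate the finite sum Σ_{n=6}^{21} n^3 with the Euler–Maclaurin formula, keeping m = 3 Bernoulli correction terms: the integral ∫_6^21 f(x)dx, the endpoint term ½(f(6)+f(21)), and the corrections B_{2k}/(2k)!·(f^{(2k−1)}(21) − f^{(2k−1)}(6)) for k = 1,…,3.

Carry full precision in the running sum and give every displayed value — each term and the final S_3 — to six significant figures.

Integral: ∫_6^21 x^3 dx = 48296.2.
Endpoint term: (f(6) + f(21))/2 = (216.000 + 9261.00)/2 = 4738.50.
So far: 53034.8.
k=1: B_{2}/(2)! × [f^{(1)}(21) − f^{(1)}(6)] = 1/12 × (1323.00 − 108.000) = 101.250.
Partial sum through k=1: 53136.0.
k=2: B_{4}/(4)! × [f^{(3)}(21) − f^{(3)}(6)] = −1/720 × (6.00000 − 6.00000) = 0.00000.
Partial sum through k=2: 53136.0.
k=3: B_{6}/(6)! × [f^{(5)}(21) − f^{(5)}(6)] = 1/30240 × (0.00000 − 0.00000) = 0.00000.

S_3 ≈ 53136.0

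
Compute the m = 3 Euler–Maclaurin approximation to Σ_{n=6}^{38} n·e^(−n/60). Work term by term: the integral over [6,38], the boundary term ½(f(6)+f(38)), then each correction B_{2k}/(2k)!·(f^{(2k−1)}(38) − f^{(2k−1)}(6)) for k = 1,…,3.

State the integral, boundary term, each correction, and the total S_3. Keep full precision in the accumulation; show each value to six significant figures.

The integral term ∫_6^38 x·e^(−x/60) dx = 461.938.
Boundary: ½(f(6) + f(38)) = ½(5.42902 + 20.1711) = 12.8001.
Running total after boundary: 474.738.
k=1: B_{2}/(2)! × [f^{(1)}(38) − f^{(1)}(6)] = 1/12 × (0.194634 − 0.814354) = -0.0516433.
Partial sum through k=1: 474.686.
k=2: B_{4}/(4)! × [f^{(3)}(38) − f^{(3)}(6)] = −1/720 × (0.000348965 − 0.000728897) = 5.27684e-07.
Partial sum through k=2: 474.686.
k=3: B_{6}/(6)! × [f^{(5)}(38) − f^{(5)}(6)] = 1/30240 × (1.78851e-07 − 3.42107e-07) = -5.39866e-12.

S_3 ≈ 474.686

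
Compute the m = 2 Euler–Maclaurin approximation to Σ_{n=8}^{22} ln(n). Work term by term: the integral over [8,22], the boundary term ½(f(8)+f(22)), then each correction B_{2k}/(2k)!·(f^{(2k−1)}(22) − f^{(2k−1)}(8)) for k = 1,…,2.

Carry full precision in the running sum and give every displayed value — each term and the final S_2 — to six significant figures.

The integral term ∫_8^22 ln(x) dx = 37.3674.
½[f(8) + f(22)] = ½[2.07944 + 3.09104] = 2.58524.
Running total after boundary: 39.9526.
Order-1 term: 1/12 · (0.0454545 − 0.125000) = -0.00662879.
Partial sum through k=1: 39.9460.
Order-2 term: −1/720 · (0.000187829 − 0.00390625) = 5.16447e-06.

S_2 ≈ 39.9460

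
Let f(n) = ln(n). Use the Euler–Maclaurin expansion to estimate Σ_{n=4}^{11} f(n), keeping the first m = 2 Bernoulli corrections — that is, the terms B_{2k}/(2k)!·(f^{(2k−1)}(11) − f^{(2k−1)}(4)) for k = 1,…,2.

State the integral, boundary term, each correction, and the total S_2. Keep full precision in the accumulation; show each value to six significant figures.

∫_4^11 ln(x) dx evaluates to 13.8317.
½[f(4) + f(11)] = ½[1.38629 + 2.39790] = 1.89209.
Integral + boundary = 15.7238.
Order-1 term: 1/12 · (0.0909091 − 0.250000) = -0.0132576.
Running total after k=1: 15.7105.
Order-2 term: −1/720 · (0.00150263 − 0.0312500) = 4.13158e-05.

S_2 ≈ 15.7105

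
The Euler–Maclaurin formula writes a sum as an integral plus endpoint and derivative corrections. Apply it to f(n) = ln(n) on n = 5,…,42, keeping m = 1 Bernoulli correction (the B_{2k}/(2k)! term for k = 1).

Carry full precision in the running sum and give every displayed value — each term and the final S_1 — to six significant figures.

S_1 ≈ 114.594

∫_5^42 ln(x) dx evaluates to 111.935.
½[f(5) + f(42)] = ½[1.60944 + 3.73767] = 2.67355.
Running total after boundary: 114.608.
Correction k=1: B_{2}/2! · (f^{(1)}(42) − f^{(1)}(5)) = 1/12 · (0.0238095 − 0.200000) = -0.0146825.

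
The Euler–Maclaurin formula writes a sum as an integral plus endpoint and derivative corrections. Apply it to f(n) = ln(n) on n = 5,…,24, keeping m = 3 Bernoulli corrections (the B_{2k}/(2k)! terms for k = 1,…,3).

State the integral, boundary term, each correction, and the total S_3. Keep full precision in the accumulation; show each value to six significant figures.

∫_5^24 ln(x) dx evaluates to 49.2261.
Boundary: ½(f(5) + f(24)) = ½(1.60944 + 3.17805) = 2.39375.
Integral + boundary = 51.6198.
Order-1 term: 1/12 · (0.0416667 − 0.200000) = -0.0131944.
After k=1: 51.6067.
Order-2 term: −1/720 · (0.000144676 − 0.0160000) = 2.20213e-05.
After k=2: 51.6067.
Order-3 term: 1/30240 · (3.01408e-06 − 0.00768000) = -2.53869e-07.

S_3 ≈ 51.6067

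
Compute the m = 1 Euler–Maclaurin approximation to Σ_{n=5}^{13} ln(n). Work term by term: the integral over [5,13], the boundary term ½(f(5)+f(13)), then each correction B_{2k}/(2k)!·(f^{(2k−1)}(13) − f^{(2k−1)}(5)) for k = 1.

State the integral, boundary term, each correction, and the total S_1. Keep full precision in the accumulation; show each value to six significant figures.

S_1 ≈ 19.3741

Integral: ∫_5^13 ln(x) dx = 17.2972.
½[f(5) + f(13)] = ½[1.60944 + 2.56495] = 2.08719.
Integral + boundary = 19.3843.
Correction k=1: B_{2}/2! · (f^{(1)}(13) − f^{(1)}(5)) = 1/12 · (0.0769231 − 0.200000) = -0.0102564.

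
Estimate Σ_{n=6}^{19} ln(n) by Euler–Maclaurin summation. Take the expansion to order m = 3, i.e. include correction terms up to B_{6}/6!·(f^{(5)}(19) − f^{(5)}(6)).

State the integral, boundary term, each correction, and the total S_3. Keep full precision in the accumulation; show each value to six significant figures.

The integral term ∫_6^19 ln(x) dx = 32.1938.
Boundary: ½(f(6) + f(19)) = ½(1.79176 + 2.94444) = 2.36810.
So far: 34.5619.
Order-1 term: 1/12 · (0.0526316 − 0.166667) = -0.00950292.
Partial sum through k=1: 34.5524.
Order-2 term: −1/720 · (0.000291588 − 0.00925926) = 1.24551e-05.
Partial sum through k=2: 34.5524.
Order-3 term: 1/30240 · (9.69267e-06 − 0.00308642) = -1.01744e-07.

S_3 ≈ 34.5524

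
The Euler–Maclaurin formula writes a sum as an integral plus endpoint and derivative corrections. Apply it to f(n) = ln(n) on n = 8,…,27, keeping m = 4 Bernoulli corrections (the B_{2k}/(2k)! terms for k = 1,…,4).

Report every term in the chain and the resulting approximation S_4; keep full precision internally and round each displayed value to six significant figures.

S_4 ≈ 56.0324

∫_8^27 ln(x) dx evaluates to 53.3521.
Endpoint term: (f(8) + f(27))/2 = (2.07944 + 3.29584)/2 = 2.68764.
Integral + boundary = 56.0397.
Correction k=1: B_{2}/2! · (f^{(1)}(27) − f^{(1)}(8)) = 1/12 · (0.0370370 − 0.125000) = -0.00733025.
Partial sum through k=1: 56.0324.
Correction k=2: B_{4}/4! · (f^{(3)}(27) − f^{(3)}(8)) = −1/720 · (0.000101611 − 0.00390625) = 5.28422e-06.
Partial sum through k=2: 56.0324.
Correction k=3: B_{6}/6! · (f^{(5)}(27) − f^{(5)}(8)) = 1/30240 · (1.67260e-06 − 0.000732422) = -2.41650e-08.
Partial sum through k=3: 56.0324.
Correction k=4: B_{8}/8! · (f^{(7)}(27) − f^{(7)}(8)) = −1/1209600 · (6.88313e-08 − 0.000343323) = 2.83775e-10.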